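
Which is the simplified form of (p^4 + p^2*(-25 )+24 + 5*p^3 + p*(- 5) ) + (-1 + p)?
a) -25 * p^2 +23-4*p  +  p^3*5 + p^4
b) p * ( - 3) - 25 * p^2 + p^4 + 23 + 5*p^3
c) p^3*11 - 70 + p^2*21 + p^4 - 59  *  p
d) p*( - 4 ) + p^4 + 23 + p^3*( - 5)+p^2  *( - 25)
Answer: a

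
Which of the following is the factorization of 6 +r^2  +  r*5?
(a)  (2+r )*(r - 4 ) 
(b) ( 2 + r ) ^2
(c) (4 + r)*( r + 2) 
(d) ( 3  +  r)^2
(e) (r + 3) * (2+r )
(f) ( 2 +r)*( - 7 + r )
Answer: e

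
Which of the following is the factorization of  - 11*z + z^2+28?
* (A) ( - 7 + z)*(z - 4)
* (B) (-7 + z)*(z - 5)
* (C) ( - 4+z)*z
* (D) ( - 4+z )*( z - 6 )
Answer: A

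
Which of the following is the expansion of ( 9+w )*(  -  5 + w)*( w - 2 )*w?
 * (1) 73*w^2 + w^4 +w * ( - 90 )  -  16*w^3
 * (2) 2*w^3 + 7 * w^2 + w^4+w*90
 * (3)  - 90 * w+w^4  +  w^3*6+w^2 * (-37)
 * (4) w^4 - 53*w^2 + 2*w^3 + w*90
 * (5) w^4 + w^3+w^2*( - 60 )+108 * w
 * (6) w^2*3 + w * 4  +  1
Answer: 4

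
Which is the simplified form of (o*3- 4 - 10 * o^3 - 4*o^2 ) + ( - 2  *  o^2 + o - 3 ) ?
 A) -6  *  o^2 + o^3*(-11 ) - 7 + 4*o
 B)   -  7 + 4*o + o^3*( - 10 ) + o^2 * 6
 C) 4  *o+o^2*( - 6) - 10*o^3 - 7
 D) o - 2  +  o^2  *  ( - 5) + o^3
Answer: C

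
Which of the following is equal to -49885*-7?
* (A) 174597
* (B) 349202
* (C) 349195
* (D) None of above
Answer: C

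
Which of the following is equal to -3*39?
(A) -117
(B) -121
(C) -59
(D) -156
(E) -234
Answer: A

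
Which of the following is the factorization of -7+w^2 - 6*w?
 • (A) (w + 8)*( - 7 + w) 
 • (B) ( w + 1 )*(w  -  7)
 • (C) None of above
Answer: B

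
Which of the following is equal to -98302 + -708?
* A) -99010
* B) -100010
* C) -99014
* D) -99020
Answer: A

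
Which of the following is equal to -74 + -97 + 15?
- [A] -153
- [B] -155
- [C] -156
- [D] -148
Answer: C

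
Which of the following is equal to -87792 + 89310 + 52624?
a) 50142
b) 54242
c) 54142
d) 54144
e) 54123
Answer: c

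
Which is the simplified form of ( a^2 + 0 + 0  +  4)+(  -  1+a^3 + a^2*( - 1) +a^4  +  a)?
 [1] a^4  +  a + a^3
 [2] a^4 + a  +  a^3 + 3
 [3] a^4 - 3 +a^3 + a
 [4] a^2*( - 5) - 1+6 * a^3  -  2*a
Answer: 2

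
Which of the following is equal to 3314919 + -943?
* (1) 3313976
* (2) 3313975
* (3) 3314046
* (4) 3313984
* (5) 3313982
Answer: 1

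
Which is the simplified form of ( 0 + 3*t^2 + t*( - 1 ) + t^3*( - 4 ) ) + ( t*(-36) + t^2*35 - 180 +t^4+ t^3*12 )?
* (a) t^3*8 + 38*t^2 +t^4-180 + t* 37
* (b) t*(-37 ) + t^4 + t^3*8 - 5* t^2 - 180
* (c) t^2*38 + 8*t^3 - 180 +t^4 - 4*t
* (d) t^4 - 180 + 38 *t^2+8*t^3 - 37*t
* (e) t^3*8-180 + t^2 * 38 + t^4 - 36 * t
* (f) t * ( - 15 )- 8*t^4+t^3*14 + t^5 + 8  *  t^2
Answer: d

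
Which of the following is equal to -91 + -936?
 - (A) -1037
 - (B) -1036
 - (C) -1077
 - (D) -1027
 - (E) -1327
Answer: D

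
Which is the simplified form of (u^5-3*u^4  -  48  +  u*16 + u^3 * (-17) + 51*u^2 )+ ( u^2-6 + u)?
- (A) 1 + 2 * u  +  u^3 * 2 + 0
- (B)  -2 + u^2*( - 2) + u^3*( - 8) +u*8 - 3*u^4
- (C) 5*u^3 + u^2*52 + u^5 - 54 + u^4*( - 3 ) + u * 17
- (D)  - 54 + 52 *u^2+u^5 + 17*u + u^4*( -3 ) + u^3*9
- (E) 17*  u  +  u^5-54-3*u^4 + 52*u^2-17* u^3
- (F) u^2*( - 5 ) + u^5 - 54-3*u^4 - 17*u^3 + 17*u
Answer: E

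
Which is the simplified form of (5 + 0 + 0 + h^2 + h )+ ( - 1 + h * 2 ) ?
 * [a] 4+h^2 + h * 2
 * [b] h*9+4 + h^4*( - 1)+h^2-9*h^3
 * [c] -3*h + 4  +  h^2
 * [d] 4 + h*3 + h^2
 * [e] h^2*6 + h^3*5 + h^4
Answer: d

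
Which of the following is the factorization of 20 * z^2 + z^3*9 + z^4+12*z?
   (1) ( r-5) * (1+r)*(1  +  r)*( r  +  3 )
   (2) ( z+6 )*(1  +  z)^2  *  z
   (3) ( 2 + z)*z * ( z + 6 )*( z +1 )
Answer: 3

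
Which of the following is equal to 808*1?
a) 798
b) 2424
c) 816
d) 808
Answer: d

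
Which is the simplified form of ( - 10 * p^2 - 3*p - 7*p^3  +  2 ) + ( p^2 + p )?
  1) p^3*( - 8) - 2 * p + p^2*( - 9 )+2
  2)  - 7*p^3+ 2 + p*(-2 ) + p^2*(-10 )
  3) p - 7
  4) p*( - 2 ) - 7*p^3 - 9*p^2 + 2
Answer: 4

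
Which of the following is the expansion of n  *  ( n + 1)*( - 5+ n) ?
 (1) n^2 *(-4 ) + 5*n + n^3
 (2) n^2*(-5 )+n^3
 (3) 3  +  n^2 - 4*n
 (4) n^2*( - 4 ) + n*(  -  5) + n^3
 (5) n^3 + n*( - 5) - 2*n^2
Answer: 4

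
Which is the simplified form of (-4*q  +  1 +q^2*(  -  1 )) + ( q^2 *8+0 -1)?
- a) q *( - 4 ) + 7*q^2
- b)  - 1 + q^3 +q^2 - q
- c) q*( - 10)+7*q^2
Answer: a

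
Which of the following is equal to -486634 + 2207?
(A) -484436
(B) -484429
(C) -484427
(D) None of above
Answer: C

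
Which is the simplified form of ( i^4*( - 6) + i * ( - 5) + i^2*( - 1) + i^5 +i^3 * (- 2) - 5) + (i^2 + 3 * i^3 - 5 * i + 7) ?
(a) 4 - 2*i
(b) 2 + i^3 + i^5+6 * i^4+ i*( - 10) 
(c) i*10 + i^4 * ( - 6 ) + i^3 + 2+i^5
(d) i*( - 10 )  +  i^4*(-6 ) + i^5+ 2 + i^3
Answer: d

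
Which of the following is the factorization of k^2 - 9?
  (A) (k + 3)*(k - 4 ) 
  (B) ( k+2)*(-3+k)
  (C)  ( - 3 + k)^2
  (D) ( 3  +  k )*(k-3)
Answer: D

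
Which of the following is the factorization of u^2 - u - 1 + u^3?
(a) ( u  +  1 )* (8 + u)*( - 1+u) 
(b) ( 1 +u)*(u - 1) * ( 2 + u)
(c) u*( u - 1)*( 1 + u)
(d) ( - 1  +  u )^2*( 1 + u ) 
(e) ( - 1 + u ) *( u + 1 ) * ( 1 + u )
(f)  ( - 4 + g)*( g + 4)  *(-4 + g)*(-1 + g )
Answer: e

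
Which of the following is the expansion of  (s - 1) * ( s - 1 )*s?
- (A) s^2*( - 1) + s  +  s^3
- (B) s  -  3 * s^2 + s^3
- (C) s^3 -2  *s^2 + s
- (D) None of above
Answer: C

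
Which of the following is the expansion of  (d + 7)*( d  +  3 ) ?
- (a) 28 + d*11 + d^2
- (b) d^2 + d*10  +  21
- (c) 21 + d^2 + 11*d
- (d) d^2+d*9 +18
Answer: b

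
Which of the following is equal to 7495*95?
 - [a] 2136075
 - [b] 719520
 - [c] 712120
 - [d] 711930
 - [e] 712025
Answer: e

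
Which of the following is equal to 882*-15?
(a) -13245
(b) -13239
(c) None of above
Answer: c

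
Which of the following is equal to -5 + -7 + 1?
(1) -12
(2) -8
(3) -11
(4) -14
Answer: 3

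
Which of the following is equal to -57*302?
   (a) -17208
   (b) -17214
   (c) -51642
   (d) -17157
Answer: b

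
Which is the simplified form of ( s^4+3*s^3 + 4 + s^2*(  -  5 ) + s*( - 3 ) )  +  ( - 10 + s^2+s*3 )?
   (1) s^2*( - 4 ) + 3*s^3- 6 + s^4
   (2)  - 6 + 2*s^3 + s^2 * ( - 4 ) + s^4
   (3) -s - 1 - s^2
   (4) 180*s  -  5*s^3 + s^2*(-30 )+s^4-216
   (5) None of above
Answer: 1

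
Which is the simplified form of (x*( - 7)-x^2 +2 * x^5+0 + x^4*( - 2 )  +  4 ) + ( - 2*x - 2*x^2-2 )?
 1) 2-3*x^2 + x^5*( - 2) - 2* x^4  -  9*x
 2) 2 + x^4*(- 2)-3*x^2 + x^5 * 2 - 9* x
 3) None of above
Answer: 2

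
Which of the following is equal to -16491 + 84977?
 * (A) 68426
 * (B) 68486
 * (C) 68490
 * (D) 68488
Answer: B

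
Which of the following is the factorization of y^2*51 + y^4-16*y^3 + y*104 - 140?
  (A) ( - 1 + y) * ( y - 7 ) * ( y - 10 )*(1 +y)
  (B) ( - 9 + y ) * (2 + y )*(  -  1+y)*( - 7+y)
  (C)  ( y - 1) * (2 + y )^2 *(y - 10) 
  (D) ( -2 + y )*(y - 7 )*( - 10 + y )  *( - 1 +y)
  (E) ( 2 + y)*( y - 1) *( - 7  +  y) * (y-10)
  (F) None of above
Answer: E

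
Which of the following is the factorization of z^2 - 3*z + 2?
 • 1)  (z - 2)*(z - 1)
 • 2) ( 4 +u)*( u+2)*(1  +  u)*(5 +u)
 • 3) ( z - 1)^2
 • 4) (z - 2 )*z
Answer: 1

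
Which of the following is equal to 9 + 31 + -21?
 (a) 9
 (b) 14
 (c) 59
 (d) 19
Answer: d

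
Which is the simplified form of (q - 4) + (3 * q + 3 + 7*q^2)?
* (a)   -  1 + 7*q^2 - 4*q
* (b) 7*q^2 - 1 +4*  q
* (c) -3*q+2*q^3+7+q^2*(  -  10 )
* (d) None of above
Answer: b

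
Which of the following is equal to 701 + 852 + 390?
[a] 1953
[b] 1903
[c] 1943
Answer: c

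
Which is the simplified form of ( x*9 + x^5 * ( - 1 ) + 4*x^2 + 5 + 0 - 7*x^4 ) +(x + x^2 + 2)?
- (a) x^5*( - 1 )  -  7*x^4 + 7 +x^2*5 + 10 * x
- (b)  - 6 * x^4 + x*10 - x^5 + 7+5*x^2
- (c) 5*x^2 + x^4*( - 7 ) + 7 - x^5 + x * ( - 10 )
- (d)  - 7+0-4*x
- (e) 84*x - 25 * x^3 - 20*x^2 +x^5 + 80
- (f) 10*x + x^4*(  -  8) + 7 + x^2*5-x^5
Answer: a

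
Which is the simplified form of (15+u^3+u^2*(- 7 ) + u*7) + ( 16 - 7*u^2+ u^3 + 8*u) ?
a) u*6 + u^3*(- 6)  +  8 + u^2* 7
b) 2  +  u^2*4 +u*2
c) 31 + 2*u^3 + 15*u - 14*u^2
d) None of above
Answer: c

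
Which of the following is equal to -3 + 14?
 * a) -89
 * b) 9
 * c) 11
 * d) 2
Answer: c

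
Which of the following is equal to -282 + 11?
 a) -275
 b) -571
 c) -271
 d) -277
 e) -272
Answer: c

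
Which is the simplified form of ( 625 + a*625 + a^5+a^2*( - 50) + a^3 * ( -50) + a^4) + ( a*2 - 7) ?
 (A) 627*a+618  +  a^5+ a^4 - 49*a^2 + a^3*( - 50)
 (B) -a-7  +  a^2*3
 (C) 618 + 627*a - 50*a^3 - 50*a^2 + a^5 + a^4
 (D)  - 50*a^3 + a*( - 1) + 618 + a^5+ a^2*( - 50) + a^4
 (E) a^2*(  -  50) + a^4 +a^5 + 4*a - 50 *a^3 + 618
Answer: C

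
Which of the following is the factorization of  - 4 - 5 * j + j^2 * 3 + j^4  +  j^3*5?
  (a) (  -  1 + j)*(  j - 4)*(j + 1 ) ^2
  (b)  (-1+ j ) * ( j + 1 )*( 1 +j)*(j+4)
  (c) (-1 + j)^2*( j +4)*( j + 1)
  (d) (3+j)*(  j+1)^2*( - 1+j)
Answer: b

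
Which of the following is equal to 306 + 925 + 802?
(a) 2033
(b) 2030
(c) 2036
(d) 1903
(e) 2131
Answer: a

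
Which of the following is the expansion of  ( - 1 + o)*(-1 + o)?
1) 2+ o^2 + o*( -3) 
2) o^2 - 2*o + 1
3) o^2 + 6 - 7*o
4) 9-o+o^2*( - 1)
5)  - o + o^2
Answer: 2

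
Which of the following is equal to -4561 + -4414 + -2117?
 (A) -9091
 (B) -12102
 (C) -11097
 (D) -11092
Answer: D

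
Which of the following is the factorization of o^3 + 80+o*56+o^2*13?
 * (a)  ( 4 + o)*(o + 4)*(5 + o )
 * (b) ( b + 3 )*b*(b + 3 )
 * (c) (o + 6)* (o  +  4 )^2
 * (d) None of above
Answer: a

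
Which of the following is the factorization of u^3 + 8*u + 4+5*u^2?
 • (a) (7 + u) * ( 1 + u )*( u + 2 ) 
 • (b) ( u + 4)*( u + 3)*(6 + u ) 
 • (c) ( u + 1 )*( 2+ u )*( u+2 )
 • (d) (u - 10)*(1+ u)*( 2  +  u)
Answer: c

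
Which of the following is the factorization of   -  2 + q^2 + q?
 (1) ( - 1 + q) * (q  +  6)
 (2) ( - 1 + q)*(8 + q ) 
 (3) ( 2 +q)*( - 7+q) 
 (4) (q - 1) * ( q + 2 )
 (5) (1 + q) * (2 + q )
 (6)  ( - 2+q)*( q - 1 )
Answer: 4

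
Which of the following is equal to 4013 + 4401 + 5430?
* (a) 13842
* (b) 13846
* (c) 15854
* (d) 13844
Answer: d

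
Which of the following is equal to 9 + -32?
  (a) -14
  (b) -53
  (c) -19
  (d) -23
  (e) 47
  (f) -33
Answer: d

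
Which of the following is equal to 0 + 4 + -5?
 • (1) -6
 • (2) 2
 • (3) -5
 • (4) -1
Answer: 4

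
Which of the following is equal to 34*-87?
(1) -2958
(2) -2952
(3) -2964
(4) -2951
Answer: 1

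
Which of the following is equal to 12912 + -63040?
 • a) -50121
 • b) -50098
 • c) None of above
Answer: c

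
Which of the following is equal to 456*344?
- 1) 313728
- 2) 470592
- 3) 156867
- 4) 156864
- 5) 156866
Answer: 4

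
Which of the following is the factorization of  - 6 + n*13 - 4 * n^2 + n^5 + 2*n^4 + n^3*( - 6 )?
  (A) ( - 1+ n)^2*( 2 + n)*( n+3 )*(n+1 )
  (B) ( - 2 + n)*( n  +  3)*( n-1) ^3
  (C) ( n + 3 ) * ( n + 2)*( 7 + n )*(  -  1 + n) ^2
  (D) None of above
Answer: D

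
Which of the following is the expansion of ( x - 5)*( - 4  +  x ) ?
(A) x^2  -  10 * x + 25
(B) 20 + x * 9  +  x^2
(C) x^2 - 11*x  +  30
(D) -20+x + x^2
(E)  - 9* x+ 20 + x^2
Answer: E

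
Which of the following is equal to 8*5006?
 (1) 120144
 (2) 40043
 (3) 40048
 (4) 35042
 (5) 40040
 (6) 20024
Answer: 3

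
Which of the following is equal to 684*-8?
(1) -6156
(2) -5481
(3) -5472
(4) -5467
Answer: 3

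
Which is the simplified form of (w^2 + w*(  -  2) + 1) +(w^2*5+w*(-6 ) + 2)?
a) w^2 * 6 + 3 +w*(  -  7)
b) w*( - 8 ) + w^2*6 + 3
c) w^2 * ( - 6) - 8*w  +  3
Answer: b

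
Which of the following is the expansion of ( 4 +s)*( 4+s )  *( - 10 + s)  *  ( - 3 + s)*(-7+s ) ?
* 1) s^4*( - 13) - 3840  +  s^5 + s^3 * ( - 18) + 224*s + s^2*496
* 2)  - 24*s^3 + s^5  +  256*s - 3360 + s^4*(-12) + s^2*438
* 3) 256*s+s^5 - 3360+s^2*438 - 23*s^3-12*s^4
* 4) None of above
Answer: 3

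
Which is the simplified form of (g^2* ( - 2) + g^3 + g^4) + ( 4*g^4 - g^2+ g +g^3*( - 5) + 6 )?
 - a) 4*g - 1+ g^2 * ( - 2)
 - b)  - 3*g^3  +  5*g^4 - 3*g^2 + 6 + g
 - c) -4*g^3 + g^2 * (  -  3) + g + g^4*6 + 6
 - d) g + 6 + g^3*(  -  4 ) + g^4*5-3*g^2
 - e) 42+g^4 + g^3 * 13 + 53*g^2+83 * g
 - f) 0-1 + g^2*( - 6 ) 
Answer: d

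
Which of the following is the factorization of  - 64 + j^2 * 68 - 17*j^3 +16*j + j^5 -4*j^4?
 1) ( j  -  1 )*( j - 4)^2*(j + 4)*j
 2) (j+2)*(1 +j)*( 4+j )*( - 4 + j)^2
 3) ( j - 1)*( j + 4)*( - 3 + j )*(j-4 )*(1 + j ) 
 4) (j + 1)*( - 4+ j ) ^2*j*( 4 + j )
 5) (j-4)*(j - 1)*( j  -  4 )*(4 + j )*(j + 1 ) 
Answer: 5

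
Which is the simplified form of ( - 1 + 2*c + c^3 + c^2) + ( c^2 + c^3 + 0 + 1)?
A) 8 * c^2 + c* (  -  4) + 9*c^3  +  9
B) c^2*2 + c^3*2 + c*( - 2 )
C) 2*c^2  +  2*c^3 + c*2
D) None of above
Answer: C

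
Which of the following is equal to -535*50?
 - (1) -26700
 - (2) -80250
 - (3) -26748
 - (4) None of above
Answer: 4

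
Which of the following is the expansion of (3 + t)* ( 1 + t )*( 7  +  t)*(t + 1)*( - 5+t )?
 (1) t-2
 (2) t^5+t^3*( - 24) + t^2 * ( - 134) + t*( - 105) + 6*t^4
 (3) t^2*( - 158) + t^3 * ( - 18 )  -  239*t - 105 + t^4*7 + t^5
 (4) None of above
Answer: 3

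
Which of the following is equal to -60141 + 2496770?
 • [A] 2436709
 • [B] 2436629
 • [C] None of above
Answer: B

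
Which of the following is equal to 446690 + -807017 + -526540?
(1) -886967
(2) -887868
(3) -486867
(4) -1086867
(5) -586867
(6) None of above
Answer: 6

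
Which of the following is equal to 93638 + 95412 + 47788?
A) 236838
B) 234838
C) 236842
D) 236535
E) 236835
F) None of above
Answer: A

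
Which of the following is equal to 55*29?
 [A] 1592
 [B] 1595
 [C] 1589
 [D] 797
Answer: B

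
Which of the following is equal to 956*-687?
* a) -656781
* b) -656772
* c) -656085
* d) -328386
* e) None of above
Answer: b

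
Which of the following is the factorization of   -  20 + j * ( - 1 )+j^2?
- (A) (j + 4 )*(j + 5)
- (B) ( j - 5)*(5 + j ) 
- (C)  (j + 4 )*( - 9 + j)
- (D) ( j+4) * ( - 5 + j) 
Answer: D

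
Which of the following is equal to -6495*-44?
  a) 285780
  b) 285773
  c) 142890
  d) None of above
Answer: a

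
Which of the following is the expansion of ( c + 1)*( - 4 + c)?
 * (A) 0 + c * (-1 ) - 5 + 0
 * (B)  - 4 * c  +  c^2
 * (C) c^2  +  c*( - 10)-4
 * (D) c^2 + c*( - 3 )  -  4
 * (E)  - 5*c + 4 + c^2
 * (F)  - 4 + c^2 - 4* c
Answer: D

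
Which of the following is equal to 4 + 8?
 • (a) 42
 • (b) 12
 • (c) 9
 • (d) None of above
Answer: b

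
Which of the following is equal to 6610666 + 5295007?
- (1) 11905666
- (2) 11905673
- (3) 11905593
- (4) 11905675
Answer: 2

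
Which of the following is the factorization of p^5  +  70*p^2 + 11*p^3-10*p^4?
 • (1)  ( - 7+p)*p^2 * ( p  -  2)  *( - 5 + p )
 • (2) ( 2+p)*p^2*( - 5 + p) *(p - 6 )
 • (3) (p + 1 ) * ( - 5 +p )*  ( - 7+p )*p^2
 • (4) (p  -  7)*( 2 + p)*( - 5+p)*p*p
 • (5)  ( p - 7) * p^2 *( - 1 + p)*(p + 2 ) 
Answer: 4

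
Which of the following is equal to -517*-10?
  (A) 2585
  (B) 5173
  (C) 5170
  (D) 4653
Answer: C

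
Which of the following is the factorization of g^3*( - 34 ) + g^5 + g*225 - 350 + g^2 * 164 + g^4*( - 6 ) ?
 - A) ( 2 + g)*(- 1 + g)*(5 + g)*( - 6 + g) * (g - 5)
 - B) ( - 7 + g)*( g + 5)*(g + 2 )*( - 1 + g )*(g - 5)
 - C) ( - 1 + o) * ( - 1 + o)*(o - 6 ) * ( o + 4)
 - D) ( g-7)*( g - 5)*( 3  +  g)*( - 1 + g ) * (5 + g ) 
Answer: B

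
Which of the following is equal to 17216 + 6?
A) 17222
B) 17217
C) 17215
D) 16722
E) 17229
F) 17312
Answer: A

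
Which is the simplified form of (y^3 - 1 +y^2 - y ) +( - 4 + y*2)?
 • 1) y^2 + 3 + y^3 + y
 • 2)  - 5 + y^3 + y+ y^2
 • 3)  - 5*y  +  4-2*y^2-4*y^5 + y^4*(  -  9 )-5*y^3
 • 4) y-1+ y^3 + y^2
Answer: 2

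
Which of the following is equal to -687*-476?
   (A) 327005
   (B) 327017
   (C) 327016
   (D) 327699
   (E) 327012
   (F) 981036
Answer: E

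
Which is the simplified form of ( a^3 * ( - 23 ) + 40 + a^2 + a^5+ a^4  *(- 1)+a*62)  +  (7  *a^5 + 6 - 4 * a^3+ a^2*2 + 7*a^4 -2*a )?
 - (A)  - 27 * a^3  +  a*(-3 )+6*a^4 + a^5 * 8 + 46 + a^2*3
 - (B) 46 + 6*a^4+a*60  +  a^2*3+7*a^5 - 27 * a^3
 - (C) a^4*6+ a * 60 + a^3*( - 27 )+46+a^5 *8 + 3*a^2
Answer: C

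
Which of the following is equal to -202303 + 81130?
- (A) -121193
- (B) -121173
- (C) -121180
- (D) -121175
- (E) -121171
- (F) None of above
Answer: B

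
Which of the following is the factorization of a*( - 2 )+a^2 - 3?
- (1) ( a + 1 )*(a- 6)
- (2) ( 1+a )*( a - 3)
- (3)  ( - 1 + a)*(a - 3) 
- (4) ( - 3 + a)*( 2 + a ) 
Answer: 2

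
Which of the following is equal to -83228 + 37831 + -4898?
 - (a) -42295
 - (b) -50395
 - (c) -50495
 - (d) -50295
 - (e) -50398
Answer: d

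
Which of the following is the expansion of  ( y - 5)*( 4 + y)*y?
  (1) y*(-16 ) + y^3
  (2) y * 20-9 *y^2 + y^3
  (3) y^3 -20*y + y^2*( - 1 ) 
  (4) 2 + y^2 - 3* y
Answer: 3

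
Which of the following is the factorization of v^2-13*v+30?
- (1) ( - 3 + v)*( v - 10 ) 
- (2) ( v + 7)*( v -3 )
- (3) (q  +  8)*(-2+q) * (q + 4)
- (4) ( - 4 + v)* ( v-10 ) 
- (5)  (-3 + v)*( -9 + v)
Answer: 1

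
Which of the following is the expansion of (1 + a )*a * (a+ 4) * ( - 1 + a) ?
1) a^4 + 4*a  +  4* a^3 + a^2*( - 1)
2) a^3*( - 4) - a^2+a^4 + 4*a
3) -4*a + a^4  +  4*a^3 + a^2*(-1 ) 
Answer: 3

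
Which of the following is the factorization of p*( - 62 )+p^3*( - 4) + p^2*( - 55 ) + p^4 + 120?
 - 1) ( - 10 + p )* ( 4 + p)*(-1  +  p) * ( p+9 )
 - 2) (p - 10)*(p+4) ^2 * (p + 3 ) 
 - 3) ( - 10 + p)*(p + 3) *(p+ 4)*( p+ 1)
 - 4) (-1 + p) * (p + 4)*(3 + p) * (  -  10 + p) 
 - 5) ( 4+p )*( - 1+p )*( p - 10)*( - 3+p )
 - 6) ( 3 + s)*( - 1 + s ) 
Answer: 4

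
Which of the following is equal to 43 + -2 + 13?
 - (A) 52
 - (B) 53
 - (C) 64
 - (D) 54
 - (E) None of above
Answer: D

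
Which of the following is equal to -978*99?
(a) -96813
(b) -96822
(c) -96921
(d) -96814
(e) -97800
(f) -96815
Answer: b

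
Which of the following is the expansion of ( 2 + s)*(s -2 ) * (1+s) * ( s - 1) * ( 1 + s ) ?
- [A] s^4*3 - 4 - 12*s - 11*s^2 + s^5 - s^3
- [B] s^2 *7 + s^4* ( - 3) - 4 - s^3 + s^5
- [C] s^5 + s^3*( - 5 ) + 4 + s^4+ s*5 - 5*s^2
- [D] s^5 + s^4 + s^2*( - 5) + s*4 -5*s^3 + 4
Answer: D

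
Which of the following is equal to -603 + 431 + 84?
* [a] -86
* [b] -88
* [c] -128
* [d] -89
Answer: b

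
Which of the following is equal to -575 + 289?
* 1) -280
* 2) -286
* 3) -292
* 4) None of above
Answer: 2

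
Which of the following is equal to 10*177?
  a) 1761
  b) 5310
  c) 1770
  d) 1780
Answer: c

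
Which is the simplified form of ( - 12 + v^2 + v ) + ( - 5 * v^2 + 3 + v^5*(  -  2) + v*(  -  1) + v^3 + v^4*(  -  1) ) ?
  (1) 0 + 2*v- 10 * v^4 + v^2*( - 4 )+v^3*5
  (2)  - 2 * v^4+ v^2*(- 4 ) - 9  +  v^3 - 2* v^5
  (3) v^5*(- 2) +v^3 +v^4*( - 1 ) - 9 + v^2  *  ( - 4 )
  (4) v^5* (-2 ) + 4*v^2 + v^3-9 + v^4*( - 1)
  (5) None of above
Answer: 3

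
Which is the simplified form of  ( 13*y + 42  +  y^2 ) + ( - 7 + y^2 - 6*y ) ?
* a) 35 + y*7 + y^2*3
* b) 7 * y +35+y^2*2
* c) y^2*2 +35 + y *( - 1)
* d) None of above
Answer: b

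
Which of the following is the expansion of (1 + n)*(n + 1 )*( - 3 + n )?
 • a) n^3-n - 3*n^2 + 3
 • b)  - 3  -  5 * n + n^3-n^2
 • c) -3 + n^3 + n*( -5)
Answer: b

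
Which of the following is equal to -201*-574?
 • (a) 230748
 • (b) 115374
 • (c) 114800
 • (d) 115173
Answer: b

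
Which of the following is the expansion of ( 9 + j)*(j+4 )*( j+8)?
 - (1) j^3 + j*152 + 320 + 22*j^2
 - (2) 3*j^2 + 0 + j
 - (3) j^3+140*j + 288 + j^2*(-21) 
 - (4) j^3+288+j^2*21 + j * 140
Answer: 4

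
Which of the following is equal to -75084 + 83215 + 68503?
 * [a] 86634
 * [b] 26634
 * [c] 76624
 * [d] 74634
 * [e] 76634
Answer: e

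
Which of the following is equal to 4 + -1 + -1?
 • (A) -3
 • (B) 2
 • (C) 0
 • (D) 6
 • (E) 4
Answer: B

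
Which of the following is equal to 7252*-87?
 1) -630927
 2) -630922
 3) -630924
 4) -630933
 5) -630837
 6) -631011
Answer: 3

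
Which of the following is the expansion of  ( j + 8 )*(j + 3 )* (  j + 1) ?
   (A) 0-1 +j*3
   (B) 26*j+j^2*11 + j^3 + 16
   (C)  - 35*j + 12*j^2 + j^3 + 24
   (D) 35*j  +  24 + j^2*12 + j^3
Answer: D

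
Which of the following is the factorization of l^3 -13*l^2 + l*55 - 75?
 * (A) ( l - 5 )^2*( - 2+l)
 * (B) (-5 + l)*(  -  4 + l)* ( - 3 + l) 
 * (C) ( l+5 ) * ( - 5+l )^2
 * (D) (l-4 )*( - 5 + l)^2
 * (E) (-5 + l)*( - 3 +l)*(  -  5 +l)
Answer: E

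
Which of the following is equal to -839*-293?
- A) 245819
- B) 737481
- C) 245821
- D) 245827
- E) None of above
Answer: D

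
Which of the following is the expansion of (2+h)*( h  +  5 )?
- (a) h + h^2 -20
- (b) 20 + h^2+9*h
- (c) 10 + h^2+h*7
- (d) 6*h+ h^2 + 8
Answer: c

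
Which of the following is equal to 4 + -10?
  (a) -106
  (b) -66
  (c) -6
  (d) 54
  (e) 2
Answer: c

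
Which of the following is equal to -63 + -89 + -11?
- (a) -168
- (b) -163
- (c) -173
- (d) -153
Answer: b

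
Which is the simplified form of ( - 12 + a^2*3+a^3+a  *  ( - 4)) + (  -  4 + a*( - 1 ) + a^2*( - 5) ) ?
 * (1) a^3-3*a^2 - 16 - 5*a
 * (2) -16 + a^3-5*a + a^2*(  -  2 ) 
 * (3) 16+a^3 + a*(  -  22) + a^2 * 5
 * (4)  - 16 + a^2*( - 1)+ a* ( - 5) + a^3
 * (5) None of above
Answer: 2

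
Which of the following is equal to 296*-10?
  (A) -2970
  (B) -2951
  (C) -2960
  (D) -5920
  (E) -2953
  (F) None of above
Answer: C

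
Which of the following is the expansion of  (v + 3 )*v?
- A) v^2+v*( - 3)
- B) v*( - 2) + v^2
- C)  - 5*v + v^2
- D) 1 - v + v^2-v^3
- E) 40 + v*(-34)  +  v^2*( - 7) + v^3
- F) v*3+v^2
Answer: F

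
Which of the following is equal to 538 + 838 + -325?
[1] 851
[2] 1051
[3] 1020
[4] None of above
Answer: 2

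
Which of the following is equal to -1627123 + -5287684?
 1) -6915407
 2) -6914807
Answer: 2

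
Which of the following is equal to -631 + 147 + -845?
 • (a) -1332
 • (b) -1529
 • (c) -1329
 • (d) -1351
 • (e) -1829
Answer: c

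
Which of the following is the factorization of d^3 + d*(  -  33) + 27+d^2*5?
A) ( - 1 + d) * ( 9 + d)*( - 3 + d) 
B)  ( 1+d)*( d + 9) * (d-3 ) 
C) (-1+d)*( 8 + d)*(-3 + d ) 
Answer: A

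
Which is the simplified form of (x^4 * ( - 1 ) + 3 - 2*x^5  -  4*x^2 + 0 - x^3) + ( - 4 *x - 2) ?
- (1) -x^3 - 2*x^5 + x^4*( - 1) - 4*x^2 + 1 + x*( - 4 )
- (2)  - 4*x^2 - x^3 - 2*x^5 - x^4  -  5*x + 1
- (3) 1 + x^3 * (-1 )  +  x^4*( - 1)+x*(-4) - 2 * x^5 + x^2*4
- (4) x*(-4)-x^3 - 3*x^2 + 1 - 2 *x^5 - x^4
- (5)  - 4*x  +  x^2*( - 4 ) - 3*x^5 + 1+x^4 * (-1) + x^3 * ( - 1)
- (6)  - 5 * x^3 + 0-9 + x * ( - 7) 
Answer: 1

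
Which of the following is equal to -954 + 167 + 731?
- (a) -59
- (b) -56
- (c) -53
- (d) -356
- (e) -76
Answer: b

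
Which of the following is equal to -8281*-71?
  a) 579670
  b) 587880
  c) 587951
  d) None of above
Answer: c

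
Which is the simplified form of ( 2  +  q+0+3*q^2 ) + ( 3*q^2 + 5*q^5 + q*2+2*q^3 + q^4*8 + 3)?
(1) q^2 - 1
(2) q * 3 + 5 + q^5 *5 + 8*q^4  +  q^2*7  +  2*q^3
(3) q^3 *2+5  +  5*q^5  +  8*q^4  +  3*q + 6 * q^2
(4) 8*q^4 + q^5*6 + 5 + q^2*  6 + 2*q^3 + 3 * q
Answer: 3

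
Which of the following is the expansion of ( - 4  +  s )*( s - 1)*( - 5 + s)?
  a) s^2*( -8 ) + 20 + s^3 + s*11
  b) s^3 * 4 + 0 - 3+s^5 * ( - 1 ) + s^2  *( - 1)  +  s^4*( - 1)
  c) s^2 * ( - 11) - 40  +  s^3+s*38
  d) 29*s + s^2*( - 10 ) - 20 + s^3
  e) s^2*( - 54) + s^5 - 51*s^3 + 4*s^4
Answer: d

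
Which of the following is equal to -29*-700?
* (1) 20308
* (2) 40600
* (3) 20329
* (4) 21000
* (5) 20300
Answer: 5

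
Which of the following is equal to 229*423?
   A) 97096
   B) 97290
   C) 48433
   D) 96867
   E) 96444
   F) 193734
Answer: D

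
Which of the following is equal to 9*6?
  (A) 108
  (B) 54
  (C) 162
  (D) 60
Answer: B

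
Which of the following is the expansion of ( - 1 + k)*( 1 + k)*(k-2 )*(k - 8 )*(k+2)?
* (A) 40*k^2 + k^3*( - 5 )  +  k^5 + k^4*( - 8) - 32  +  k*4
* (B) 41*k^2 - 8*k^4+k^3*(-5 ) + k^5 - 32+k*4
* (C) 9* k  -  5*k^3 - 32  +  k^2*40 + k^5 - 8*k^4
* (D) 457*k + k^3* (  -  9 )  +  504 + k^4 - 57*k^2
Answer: A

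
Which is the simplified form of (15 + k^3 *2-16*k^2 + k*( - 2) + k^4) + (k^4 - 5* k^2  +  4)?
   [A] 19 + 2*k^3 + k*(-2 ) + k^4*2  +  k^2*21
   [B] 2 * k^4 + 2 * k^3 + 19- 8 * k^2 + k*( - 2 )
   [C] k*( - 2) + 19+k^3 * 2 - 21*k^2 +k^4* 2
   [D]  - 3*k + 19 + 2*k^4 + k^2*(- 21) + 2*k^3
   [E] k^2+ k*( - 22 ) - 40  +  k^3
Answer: C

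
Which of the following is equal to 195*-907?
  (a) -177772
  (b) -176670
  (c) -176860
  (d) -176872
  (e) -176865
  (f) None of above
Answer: e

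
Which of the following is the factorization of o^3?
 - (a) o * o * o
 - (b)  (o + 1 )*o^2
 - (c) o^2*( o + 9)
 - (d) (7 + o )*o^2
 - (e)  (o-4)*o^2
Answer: a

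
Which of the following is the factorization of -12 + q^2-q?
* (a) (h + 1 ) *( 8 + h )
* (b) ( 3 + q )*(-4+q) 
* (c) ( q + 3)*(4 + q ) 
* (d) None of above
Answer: b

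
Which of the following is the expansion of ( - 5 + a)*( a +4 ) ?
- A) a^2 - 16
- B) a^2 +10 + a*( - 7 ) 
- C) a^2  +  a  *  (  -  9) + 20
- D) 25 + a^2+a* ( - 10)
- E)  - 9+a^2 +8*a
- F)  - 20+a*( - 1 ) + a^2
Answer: F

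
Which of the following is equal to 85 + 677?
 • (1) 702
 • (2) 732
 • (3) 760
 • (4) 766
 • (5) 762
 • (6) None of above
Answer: 5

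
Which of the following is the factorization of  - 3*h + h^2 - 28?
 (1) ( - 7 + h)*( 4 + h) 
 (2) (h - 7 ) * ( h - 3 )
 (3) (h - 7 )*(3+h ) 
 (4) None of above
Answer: 1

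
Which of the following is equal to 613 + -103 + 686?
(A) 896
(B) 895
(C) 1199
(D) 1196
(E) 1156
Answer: D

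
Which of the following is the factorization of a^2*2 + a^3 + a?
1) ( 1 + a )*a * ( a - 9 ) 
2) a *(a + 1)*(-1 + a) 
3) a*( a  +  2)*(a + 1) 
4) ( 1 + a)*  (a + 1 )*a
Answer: 4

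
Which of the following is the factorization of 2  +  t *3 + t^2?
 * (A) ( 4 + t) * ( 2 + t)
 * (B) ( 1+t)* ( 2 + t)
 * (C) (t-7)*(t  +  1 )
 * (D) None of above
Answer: B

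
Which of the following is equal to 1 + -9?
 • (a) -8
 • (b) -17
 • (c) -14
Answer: a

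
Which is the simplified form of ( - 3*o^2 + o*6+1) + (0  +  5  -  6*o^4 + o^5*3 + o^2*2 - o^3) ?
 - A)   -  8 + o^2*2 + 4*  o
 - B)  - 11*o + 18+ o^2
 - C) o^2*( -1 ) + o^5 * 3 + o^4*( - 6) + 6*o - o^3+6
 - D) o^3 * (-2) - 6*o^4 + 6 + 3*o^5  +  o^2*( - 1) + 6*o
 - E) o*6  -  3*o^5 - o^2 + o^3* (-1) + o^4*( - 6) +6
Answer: C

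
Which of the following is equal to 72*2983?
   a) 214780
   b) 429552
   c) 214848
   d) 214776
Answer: d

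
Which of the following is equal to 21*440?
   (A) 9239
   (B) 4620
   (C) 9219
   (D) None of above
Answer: D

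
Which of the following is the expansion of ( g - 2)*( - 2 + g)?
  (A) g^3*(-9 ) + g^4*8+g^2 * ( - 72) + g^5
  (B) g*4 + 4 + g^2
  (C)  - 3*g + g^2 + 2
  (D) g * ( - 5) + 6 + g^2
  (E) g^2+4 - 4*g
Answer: E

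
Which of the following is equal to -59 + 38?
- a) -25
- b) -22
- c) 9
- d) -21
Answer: d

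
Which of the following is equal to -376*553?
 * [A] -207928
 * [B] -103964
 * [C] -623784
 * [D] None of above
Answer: A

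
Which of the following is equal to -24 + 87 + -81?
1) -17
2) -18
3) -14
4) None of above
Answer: 2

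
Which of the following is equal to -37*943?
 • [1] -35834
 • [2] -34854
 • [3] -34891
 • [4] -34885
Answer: 3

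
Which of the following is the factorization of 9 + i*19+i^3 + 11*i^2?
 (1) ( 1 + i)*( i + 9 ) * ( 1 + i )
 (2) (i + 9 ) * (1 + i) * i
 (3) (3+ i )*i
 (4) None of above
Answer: 1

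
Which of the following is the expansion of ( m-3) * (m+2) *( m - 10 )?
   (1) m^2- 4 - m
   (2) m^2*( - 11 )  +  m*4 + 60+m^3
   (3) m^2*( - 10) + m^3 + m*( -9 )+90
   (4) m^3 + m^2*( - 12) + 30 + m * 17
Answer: 2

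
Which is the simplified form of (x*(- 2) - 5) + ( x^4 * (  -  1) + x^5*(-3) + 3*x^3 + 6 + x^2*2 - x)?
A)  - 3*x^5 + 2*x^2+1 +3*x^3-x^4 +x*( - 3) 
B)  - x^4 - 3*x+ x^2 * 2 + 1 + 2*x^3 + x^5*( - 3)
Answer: A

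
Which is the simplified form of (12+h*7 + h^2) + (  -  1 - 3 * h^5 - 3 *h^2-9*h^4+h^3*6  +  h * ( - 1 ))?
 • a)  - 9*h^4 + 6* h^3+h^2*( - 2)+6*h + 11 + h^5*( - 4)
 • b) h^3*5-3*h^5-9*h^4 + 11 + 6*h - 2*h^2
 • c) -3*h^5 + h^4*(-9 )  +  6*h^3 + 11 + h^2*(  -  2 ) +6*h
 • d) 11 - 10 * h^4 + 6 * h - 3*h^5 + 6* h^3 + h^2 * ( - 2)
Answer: c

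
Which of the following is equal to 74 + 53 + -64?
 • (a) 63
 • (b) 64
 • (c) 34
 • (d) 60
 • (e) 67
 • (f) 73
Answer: a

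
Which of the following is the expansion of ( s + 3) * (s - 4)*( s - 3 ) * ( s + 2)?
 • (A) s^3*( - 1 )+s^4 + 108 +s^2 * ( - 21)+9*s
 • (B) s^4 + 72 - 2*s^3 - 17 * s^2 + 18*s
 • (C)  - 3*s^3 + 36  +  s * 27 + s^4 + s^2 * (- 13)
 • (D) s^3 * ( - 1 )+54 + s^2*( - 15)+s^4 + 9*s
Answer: B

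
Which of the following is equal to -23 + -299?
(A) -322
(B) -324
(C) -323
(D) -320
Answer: A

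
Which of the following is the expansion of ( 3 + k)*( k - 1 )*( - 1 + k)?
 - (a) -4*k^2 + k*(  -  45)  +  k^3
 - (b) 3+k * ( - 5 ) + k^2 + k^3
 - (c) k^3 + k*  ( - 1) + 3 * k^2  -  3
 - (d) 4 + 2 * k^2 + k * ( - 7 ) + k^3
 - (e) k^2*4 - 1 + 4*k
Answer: b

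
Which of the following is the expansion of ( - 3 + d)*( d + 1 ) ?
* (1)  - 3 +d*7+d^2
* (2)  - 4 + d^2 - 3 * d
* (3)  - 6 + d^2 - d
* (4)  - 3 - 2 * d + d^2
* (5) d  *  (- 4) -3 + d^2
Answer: 4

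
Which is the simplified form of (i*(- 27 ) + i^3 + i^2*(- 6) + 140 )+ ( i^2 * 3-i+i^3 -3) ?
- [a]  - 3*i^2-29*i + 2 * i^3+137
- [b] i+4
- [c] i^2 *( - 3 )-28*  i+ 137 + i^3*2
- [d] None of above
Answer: c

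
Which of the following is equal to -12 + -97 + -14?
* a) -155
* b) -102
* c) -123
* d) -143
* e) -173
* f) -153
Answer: c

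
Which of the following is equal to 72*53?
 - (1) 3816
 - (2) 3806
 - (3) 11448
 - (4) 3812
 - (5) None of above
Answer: 1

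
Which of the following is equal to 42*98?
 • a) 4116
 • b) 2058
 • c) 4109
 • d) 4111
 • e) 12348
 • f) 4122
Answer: a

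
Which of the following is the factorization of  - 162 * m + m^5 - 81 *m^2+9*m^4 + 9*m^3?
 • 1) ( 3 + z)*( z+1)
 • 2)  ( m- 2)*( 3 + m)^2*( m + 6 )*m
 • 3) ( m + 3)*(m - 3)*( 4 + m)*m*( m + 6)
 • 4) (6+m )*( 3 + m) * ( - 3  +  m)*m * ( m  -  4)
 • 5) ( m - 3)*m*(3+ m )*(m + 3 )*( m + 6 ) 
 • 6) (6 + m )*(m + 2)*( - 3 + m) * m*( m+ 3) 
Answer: 5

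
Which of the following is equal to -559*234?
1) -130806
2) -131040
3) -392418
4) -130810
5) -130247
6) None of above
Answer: 1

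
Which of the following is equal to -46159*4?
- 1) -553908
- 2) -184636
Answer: 2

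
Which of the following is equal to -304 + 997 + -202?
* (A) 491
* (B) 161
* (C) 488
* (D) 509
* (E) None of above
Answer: A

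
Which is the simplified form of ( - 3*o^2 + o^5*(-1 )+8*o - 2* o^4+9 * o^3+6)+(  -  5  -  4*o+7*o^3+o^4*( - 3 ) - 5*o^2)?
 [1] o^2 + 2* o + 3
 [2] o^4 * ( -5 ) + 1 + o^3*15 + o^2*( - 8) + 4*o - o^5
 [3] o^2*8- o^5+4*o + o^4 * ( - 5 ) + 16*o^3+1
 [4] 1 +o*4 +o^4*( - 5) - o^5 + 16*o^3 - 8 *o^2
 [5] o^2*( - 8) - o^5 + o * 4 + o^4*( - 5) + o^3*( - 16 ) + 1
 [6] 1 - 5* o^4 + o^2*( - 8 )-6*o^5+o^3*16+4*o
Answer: 4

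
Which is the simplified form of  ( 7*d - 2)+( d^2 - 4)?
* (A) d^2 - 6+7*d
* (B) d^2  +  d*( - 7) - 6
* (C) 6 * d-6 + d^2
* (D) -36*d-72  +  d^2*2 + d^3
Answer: A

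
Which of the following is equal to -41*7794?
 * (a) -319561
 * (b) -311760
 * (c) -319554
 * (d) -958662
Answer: c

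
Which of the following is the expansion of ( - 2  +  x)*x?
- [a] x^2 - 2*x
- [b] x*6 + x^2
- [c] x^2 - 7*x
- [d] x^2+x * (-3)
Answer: a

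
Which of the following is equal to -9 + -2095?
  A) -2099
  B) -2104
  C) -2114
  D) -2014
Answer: B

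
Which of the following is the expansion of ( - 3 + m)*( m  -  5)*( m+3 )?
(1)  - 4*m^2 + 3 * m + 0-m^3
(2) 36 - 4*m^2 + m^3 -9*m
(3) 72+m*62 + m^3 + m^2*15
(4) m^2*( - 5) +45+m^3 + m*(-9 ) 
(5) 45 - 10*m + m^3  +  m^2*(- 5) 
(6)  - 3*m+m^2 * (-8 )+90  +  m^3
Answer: 4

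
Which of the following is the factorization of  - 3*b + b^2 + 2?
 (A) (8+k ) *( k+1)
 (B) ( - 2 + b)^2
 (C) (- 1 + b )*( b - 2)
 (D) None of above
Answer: C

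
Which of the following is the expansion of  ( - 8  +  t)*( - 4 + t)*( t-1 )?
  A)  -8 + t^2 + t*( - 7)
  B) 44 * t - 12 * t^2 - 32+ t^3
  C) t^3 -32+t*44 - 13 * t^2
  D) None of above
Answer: C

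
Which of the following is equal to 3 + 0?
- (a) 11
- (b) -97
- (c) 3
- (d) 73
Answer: c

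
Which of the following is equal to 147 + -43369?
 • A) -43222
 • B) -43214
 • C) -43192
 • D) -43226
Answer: A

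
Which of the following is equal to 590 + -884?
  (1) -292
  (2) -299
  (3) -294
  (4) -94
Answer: 3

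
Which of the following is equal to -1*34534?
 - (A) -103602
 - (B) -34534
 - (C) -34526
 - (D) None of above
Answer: B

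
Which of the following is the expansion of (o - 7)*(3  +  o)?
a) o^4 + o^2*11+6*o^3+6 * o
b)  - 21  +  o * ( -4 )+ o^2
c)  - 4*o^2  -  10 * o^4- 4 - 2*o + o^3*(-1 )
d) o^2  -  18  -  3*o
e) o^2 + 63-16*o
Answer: b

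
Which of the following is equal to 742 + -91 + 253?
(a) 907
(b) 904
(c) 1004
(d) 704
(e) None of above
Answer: b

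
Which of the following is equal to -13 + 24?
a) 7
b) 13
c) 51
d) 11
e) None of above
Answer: d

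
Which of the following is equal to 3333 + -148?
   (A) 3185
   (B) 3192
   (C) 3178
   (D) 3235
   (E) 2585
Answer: A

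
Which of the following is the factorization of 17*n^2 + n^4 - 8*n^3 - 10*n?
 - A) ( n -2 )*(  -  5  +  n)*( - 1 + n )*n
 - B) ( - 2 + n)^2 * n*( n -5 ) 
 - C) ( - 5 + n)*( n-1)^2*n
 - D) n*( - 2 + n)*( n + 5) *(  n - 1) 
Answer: A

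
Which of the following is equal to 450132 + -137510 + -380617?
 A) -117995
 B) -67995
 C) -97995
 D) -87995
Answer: B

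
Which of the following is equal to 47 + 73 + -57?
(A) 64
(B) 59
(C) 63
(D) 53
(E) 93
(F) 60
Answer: C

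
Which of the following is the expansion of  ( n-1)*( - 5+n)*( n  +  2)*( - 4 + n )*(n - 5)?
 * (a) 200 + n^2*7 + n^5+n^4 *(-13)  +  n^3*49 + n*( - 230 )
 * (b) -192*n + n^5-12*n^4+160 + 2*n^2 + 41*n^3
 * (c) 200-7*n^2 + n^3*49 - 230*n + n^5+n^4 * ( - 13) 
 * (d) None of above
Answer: c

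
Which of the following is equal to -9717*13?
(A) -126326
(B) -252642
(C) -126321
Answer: C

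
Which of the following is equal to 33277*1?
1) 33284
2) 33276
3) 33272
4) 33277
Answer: 4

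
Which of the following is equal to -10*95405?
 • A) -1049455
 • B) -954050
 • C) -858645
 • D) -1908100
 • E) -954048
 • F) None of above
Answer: B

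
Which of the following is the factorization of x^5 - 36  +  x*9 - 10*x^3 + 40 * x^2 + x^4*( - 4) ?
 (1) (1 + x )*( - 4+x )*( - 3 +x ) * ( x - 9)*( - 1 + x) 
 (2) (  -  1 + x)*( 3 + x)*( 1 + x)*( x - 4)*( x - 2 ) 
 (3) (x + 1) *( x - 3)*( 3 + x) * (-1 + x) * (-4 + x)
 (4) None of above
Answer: 3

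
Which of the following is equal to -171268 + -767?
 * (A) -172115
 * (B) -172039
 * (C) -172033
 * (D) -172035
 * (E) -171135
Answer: D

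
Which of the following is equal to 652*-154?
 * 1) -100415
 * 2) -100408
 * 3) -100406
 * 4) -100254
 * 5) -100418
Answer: 2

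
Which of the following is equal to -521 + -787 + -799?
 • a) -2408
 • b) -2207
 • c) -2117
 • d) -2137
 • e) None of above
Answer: e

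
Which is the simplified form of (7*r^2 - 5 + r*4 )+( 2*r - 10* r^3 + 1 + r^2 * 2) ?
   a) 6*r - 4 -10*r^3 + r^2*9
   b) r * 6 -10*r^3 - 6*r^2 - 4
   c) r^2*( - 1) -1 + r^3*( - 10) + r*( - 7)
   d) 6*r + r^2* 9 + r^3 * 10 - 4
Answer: a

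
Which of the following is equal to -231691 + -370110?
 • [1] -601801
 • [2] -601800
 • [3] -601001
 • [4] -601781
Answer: 1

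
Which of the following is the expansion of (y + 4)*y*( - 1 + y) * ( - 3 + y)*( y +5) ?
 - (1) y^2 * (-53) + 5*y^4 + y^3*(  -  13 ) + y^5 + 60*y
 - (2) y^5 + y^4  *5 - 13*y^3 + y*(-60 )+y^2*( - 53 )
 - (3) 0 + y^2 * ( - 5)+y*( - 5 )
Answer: 1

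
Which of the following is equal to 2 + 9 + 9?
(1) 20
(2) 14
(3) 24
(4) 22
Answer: 1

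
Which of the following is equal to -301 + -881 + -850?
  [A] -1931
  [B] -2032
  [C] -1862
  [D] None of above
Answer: B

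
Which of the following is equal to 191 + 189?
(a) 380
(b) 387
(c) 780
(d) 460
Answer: a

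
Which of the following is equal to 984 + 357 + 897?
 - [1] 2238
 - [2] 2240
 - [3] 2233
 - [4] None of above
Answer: 1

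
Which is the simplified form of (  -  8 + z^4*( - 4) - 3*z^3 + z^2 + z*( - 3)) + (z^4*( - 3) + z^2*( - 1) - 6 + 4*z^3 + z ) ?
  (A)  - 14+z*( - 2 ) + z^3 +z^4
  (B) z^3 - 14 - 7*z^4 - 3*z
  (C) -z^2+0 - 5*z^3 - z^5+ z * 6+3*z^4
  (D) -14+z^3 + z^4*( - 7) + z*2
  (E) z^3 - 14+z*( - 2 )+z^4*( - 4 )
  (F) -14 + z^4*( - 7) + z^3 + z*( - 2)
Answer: F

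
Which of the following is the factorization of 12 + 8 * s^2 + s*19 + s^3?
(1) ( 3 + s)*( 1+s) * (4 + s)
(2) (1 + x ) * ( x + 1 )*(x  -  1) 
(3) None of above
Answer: 1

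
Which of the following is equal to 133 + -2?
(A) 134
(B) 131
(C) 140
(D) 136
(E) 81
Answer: B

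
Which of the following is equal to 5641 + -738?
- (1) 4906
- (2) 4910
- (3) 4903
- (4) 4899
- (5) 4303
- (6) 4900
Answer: 3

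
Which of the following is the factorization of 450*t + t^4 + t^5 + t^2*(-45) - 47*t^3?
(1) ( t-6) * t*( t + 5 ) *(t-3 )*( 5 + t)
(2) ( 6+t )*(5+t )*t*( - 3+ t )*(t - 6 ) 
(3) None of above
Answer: 1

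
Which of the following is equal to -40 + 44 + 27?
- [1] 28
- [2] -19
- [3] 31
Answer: 3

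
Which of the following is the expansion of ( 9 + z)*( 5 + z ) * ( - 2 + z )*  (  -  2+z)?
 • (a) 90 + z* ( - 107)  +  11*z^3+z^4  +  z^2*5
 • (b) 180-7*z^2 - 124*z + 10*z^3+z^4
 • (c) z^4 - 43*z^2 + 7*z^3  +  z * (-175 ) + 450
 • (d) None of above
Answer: b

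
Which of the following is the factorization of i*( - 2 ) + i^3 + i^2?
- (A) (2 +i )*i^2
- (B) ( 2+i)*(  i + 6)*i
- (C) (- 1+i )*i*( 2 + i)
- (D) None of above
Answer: C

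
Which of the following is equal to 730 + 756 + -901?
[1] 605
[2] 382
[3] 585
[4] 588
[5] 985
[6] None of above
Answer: 3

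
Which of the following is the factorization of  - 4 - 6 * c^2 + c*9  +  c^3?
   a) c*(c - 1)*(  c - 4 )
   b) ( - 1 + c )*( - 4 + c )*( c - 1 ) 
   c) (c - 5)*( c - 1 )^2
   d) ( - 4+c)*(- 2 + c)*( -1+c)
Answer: b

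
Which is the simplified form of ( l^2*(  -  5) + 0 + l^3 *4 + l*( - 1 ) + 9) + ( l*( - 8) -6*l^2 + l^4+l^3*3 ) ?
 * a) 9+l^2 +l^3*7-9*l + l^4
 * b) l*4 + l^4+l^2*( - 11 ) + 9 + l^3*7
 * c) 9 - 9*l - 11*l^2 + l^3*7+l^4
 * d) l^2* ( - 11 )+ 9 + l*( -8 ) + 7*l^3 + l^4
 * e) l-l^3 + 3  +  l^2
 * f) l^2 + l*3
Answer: c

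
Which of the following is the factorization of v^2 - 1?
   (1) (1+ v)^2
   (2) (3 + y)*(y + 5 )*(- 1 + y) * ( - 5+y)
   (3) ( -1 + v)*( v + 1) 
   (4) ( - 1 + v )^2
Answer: 3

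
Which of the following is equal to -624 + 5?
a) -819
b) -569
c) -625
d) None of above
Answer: d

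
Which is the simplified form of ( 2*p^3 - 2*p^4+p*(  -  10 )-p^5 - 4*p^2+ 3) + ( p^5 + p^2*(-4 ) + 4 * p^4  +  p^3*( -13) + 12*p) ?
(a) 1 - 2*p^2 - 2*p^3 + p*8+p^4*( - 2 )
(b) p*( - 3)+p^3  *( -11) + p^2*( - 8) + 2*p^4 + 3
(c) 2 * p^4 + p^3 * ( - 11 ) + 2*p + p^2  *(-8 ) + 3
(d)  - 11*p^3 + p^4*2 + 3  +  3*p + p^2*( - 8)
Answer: c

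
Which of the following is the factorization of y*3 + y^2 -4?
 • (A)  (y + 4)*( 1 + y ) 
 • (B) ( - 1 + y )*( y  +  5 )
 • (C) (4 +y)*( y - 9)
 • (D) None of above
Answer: D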